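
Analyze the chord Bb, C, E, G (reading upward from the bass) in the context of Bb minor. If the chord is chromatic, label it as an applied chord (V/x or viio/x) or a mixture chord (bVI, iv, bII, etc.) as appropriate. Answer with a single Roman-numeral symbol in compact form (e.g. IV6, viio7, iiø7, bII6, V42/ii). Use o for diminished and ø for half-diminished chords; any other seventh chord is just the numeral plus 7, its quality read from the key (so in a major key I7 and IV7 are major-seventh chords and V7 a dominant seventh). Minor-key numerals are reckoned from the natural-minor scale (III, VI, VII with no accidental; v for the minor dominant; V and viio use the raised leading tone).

Stacked in thirds the chord is C-E-G-Bb: a dominant seventh chord on C.
C is not a diatonic chord root with this quality in Bb minor, but it lies a perfect fifth above F (V), so the chord functions as an applied dominant of V.
With Bb in the bass the chord is in third inversion, so the figured bass is 42.

V42/V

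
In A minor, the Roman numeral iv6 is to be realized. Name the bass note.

F

iv in A minor has root D; the chord is D-F-A.
The figure 6 means first inversion — the third is in the bass.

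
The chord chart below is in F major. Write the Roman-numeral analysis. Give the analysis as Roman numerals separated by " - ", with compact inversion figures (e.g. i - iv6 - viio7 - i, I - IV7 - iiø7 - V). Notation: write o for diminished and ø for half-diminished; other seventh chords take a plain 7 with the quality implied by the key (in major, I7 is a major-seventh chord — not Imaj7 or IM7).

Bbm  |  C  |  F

iv - V - I

Bbm: minor triad on Bb — chromatic; iv (borrowed from the parallel minor).
C: root C is the dominant; major triad there is V.
F has root F, degree 1 in F major, so I.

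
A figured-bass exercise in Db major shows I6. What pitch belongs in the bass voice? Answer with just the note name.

I in Db major has root Db; the chord is Db-F-Ab.
The figure 6 means first inversion — the third is in the bass.

F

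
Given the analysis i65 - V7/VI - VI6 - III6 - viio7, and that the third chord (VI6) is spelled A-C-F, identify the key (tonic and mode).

VI6 is given as A-C-F — a major triad with root F.
VI6 on F implies F is the submediant; that puts the tonic at A, and the uppercase numeral fits minor mode.

A minor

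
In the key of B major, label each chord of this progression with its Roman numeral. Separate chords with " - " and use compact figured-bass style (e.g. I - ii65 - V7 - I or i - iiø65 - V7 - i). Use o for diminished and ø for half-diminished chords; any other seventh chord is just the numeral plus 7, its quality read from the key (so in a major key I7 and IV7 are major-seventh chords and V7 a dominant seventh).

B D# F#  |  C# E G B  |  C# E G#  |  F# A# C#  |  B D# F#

I - iiø7 - ii - V - I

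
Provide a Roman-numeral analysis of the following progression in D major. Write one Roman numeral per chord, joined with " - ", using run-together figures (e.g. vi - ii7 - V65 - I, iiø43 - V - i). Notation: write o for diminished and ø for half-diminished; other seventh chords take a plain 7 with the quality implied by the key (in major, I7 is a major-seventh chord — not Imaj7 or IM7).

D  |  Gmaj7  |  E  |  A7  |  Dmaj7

I - IV7 - V/V - V7 - I7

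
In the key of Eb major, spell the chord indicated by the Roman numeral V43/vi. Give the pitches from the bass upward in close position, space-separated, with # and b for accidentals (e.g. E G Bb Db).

D F G B

The slash means an applied dominant: we want the dominant of vi. In Eb major, vi is C minor, and its dominant is built on G.
Building a dominant seventh chord on G gives G-B-D-F.
The figured bass 43 indicates second inversion, placing the fifth (D) in the bass: D-F-G-B.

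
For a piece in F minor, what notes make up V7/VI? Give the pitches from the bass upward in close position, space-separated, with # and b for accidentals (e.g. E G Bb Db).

V7/VI is a secondary dominant — the dominant seventh of VI. VI in F minor is Db, so the applied chord's root is Ab, a perfect fifth above.
Building a dominant seventh chord on Ab gives Ab-C-Eb-Gb.

Ab C Eb Gb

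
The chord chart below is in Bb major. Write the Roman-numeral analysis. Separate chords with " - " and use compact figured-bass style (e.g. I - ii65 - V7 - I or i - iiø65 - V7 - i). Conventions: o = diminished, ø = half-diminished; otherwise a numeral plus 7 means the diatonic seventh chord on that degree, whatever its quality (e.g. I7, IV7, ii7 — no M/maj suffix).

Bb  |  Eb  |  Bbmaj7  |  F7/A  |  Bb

Bb: root Bb is the tonic; major triad there is I.
Eb has root Eb, degree 4 in Bb major, so IV.
Bbmaj7: major seventh chord on Bb = scale degree 1 → I7.
F7/A: dominant seventh chord on F = scale degree 5 → V65.
Bb: major triad on Bb = scale degree 1 → I.

I - IV - I7 - V65 - I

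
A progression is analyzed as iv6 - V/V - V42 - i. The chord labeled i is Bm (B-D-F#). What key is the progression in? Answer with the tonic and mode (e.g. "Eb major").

i is given as B-D-F# — a minor triad with root B.
If B is scale degree 1 and the mode makes that degree carry a minor triad, the tonic is B and the mode is minor.

B minor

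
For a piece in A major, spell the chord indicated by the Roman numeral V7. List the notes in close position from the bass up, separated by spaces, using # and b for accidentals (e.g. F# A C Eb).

E G# B D

In A major, the fifth degree is E, and the diatonic chord built there is a dominant seventh chord.
Stacking thirds from E gives E-G#-B-D.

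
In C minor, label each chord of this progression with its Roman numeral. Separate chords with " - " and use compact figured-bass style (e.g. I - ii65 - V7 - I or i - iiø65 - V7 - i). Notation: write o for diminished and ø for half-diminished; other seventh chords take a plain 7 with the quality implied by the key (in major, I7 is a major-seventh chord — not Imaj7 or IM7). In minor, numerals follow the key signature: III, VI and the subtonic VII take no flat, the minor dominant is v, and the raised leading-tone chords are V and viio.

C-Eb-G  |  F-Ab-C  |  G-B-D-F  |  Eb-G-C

C-Eb-G: root C is the tonic; minor triad there is i.
F-Ab-C: minor triad on F = scale degree 4 → iv.
G-B-D-F: dominant seventh chord on G = scale degree 5 → V7.
Eb-G-C: root C is the tonic; minor triad there is i6.

i - iv - V7 - i6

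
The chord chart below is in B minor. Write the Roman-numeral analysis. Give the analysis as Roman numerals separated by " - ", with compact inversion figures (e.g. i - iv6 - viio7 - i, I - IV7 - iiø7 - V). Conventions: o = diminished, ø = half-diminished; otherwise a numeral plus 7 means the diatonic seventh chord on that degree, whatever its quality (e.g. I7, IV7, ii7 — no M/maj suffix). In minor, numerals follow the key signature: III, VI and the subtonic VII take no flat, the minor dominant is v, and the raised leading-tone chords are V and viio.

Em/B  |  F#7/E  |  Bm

Em/B: minor triad on E = scale degree 4 → iv64.
F#7/E: dominant seventh chord on F# = scale degree 5 → V42.
Bm: root B is the tonic; minor triad there is i.

iv64 - V42 - i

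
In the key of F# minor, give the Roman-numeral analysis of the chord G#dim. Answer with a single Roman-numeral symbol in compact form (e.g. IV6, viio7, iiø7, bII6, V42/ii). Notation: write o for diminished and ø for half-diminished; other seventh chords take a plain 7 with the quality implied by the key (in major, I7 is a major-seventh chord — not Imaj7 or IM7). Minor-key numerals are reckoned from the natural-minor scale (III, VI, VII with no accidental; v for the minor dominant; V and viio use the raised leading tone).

iio

The pitches G#-B-D form a diminished triad rooted on G#.
In F# minor, G# is the supertonic; the diatonic diminished triad there is iio.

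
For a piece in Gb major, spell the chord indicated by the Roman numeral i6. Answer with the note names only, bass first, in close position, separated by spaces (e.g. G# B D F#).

Bbb Db Gb

i6 is the minor tonic, borrowed from the parallel minor. In Gb major that root is Gb.
So the chord is Gb-Bbb-Db, a minor triad.
The figured bass 6 indicates first inversion, placing the third (Bbb) in the bass: Bbb-Db-Gb.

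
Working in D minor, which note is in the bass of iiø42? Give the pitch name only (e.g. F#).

iiø in D minor has root E; the chord is E-G-Bb-D.
The figure 42 means third inversion — the seventh is in the bass.

D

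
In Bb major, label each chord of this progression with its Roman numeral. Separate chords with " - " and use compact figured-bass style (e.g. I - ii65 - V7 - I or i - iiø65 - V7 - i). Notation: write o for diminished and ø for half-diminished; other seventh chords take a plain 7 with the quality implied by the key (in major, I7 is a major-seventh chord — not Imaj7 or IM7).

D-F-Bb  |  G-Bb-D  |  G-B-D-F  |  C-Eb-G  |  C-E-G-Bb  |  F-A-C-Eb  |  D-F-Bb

D-F-Bb has root Bb, degree 1 in Bb major, so I6.
G-Bb-D has root G, degree 6 in Bb major, so vi.
G-B-D-F: chromatic; G is V of ii, so V7/ii.
C-Eb-G: minor triad on C = scale degree 2 → ii.
C-E-G-Bb is the secondary dominant of V (dominant seventh chord on C): V7/V.
F-A-C-Eb has root F, degree 5 in Bb major, so V7.
D-F-Bb has root Bb, degree 1 in Bb major, so I6.

I6 - vi - V7/ii - ii - V7/V - V7 - I6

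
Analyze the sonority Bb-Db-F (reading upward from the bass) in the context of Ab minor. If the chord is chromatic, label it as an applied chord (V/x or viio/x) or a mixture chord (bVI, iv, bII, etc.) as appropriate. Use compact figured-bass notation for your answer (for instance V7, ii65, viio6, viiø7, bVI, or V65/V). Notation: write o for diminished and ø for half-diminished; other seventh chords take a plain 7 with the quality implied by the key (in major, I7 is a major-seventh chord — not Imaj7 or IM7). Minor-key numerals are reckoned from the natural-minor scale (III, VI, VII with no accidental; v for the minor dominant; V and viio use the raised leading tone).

Stacked in thirds the chord is Bb-Db-F: a minor triad on Bb.
Bb is the second degree of Ab minor. This is the minor supertonic, borrowed from the parallel major (the Dorian ii).

ii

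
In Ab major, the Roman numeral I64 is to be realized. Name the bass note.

I in Ab major has root Ab; the chord is Ab-C-Eb.
The figure 64 means second inversion — the fifth is in the bass.

Eb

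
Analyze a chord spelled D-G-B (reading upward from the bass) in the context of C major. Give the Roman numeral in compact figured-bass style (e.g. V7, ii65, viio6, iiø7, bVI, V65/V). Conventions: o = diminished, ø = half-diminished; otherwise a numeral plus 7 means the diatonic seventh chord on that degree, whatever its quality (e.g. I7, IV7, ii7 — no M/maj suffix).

Stacked in thirds the chord is G-B-D: a major triad on G.
In C major, G is the dominant; the diatonic major triad there is V.
With D in the bass the chord is in second inversion, so the figured bass is 64.

V64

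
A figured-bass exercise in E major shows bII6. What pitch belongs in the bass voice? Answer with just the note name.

A

bII in E major has root F; the chord is F-A-C.
The figure 6 means first inversion — the third is in the bass.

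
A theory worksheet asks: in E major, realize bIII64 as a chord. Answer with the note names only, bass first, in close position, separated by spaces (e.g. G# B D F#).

D G B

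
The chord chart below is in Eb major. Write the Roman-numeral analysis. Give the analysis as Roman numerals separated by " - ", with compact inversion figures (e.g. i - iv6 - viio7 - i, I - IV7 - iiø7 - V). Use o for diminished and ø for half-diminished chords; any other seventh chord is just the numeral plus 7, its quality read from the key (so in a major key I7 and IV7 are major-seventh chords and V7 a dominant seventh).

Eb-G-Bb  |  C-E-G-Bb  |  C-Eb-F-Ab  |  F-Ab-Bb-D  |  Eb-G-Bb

Eb-G-Bb: root Eb is the tonic; major triad there is I.
C-E-G-Bb: a dominant seventh chord on C, the applied dominant of ii → V7/ii.
C-Eb-F-Ab: root F is the supertonic; minor seventh chord there is ii43.
F-Ab-Bb-D has root Bb, degree 5 in Eb major, so V43.
Eb-G-Bb has root Eb, degree 1 in Eb major, so I.

I - V7/ii - ii43 - V43 - I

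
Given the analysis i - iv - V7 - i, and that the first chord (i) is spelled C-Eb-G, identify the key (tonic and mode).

C minor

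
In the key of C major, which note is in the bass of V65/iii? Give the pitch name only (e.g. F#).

D#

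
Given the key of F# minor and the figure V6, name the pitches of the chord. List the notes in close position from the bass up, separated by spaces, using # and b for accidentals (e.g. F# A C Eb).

In F# minor, the fifth degree is C#. The dominant is major (leading tone raised), so V is a major triad.
That chord is spelled C#-E#-G#.
The figured bass 6 indicates first inversion, placing the third (E#) in the bass: E#-G#-C#.

E# G# C#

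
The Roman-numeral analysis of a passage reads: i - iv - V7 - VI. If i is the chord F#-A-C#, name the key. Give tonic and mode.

F# minor

The chord F#m is a minor triad rooted on F#; its label is i.
If F# is scale degree 1 and the mode makes that degree carry a minor triad, the tonic is F# and the mode is minor.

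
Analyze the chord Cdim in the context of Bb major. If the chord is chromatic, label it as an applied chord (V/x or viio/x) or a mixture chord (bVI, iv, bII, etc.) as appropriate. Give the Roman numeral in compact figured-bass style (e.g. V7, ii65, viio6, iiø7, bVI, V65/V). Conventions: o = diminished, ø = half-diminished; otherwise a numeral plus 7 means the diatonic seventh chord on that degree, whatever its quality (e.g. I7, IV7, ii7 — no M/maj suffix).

The pitches C-Eb-Gb form a diminished triad rooted on C.
C is the second degree of Bb major. This is the diminished supertonic triad, borrowed from the parallel minor.

iio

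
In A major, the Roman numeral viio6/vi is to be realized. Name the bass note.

The applied chord viio6/vi is rooted on E#: E#-G#-B.
The figure 6 means first inversion — the third is in the bass.

G#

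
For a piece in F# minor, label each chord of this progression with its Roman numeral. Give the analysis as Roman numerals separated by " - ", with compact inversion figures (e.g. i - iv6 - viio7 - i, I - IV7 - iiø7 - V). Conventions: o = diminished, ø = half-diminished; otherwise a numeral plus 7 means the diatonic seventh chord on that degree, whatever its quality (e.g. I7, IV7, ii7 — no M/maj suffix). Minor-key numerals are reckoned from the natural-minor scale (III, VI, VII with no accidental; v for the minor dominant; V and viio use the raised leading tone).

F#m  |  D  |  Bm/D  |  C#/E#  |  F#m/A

i - VI - iv6 - V6 - i6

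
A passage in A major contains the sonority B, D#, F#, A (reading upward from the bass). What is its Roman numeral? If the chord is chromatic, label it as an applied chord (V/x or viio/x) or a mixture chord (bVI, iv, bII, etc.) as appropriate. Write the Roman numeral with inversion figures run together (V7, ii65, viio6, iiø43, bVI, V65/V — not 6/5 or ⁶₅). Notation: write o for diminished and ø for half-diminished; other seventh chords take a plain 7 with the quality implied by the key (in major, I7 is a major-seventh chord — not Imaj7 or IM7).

V7/V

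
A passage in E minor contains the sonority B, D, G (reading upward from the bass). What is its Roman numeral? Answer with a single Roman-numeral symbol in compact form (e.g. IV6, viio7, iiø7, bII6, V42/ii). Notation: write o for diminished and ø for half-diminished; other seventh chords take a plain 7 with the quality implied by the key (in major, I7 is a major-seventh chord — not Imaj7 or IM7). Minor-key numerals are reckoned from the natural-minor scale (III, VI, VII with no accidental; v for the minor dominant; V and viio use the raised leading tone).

III6

Stacked in thirds the chord is G-B-D: a major triad on G.
G is scale degree 3 in E minor, and a major triad on that degree is written III.
With B in the bass the chord is in first inversion, so the figured bass is 6.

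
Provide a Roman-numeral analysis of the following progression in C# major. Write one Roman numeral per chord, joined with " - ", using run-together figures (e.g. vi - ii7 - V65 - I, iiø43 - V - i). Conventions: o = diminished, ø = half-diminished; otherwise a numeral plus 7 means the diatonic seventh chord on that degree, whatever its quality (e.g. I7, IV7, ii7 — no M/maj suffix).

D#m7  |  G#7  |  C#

D#m7: root D# is the supertonic; minor seventh chord there is ii7.
G#7: dominant seventh chord on G# = scale degree 5 → V7.
C#: root C# is the tonic; major triad there is I.

ii7 - V7 - I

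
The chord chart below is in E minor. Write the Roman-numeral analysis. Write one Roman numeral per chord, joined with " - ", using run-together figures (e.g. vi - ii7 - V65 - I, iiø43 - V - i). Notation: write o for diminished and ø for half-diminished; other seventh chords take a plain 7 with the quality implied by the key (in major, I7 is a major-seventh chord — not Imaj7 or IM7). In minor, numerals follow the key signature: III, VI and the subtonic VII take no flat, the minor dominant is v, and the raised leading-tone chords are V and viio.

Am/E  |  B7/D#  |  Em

Am/E: minor triad on A = scale degree 4 → iv64.
B7/D#: dominant seventh chord on B = scale degree 5 → V65.
Em: root E is the tonic; minor triad there is i.

iv64 - V65 - i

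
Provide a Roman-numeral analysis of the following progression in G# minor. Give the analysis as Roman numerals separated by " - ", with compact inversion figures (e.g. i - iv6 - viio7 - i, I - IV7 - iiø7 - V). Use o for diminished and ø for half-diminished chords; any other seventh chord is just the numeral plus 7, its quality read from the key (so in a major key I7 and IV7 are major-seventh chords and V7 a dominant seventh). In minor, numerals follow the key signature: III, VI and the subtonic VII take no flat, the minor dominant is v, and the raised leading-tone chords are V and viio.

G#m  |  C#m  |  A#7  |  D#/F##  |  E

i - iv - V7/V - V6 - VI

G#m: minor triad on G# = scale degree 1 → i.
C#m: root C# is the subdominant; minor triad there is iv.
A#7 is the secondary dominant of V (dominant seventh chord on A#): V7/V.
D#/F## has root D#, degree 5 in G# minor, so V6.
E: major triad on E = scale degree 6 → VI.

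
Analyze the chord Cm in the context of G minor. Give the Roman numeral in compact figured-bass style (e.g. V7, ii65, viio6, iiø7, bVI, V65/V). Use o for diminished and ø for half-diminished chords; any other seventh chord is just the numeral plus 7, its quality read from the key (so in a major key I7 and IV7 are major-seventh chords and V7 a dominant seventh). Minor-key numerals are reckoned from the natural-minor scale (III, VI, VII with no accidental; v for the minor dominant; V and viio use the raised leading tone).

iv

The pitches C-Eb-G form a minor triad rooted on C.
In G minor, C is the subdominant; the diatonic minor triad there is iv.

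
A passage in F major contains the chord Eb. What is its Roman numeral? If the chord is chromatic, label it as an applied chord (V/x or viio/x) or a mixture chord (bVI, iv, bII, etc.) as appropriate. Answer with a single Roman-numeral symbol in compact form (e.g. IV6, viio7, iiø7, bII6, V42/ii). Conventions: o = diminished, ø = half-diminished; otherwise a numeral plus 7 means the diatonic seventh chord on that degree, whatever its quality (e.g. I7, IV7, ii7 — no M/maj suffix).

Stacked in thirds the chord is Eb-G-Bb: a major triad on Eb.
Eb is the lowered seventh degree of F major (diatonic 7 would be E). This is a major triad on the lowered seventh degree (the subtonic), borrowed from the parallel minor.

bVII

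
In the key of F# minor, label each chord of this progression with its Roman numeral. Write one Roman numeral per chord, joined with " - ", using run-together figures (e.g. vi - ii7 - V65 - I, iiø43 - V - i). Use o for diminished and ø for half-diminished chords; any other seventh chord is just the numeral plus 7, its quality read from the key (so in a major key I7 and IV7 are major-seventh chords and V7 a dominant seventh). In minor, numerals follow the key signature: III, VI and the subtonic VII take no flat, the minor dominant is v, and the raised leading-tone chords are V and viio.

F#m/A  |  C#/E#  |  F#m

i6 - V6 - i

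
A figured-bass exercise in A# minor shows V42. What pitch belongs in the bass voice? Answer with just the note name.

D#

V in A# minor has root E#; the chord is E#-G##-B#-D#.
The figure 42 means third inversion — the seventh is in the bass.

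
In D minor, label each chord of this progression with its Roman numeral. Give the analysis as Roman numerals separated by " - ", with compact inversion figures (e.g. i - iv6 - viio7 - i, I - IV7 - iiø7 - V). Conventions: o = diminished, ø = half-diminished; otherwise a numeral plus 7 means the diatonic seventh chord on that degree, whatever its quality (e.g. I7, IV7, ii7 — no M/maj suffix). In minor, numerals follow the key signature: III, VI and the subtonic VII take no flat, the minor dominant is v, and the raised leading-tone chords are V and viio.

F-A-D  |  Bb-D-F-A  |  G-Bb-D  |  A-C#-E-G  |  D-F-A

i6 - VI7 - iv - V7 - i

F-A-D has root D, degree 1 in D minor, so i6.
Bb-D-F-A has root Bb, degree 6 in D minor, so VI7.
G-Bb-D: root G is the subdominant; minor triad there is iv.
A-C#-E-G: dominant seventh chord on A = scale degree 5 → V7.
D-F-A has root D, degree 1 in D minor, so i.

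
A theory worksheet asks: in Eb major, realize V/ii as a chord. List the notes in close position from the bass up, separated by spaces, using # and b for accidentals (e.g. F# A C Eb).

The slash means an applied dominant: we want the dominant of ii. In Eb major, ii is F minor, and its dominant is built on C.
Building a major triad on C gives C-E-G.

C E G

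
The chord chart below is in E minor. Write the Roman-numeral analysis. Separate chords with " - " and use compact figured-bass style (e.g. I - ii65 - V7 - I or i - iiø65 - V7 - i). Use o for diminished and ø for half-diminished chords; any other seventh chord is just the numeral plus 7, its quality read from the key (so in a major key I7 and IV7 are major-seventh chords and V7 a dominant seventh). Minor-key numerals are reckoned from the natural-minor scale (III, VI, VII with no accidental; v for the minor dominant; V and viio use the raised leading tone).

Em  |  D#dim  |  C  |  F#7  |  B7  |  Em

i - viio - VI - V7/V - V7 - i

Em: root E is the tonic; minor triad there is i.
D#dim: diminished triad on D# = scale degree 7 → viio.
C: major triad on C = scale degree 6 → VI.
F#7: chromatic; F# is V of V, so V7/V.
B7: dominant seventh chord on B = scale degree 5 → V7.
Em: minor triad on E = scale degree 1 → i.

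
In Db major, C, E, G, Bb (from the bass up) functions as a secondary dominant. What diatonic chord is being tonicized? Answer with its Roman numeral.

The chord is a dominant seventh chord on C.
A dominant resolves down a perfect fifth: C → F. In Db major, F is scale degree 3, i.e. iii.

iii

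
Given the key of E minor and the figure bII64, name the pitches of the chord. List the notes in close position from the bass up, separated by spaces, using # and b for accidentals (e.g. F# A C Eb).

Scale degree 2 in E minor is F#; lowering it a half step gives F. bII64 is the Neapolitan chord — a major triad on the lowered second degree.
So the chord is F-A-C.
The figured bass 64 indicates second inversion, placing the fifth (C) in the bass: C-F-A.

C F A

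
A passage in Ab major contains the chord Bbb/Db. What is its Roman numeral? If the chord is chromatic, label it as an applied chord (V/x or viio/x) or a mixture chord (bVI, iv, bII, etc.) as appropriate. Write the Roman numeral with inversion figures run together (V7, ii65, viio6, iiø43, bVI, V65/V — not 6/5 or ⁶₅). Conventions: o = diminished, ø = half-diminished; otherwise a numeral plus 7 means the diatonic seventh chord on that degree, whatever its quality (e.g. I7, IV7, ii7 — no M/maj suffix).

Stacked in thirds the chord is Bbb-Db-Fb: a major triad on Bbb.
Bbb is the lowered second degree of Ab major (diatonic 2 would be Bb). This is the Neapolitan sixth — a major triad on the lowered second degree, here in its customary first inversion.
With Db in the bass the chord is in first inversion, so the figured bass is 6.

bII6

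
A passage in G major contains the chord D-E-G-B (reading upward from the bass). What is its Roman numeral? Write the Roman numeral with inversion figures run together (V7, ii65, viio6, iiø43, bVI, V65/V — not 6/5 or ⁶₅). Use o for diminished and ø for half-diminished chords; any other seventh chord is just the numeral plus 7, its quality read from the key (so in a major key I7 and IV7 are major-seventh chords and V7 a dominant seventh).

vi42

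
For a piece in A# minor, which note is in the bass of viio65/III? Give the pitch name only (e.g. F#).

D#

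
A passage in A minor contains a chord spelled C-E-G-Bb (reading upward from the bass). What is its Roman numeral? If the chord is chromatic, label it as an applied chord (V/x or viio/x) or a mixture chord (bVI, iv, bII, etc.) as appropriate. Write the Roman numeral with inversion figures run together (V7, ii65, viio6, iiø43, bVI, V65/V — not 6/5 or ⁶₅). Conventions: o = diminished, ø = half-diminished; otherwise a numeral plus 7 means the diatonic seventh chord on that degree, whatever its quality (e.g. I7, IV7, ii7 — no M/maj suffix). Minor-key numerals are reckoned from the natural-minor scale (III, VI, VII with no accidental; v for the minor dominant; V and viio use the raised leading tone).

V7/VI

Stacked in thirds the chord is C-E-G-Bb: a dominant seventh chord on C.
C is not a diatonic chord root with this quality in A minor, but it lies a perfect fifth above F (VI), so the chord functions as an applied dominant of VI.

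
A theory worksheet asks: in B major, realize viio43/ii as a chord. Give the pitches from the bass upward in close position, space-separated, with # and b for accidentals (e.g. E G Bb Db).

F# A B# D#

viio43/ii is a secondary leading-tone chord. The target ii is C# in B major; the applied chord is rooted a semitone below, on B#.
Building a fully diminished seventh chord on B# gives B#-D#-F#-A.
With the 43 figure the chord is in second inversion; from the bass F# upward in close position it reads F#-A-B#-D#.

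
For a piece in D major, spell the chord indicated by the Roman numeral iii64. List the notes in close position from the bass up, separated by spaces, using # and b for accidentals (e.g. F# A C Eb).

C# F# A

In D major, scale degree 3 is F#, and the diatonic chord built there is a minor triad.
That chord is spelled F#-A-C#.
The figured bass 64 indicates second inversion, placing the fifth (C#) in the bass: C#-F#-A.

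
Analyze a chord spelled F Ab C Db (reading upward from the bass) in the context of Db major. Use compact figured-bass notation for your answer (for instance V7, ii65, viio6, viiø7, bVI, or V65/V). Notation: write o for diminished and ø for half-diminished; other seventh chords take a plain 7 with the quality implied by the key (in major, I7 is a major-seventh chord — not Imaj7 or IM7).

I65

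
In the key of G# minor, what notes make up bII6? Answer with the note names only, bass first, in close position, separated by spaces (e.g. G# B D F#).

C# E A

Scale degree 2 in G# minor is A#; lowering it a half step gives A. bII6 is the Neapolitan sixth — a major triad on the lowered second degree, here in its customary first inversion.
So the chord is A-C#-E.
The figured bass 6 indicates first inversion, placing the third (C#) in the bass: C#-E-A.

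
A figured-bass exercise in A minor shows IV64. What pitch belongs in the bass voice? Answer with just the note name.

A

IV in A minor has root D; the chord is D-F#-A.
The figure 64 means second inversion — the fifth is in the bass.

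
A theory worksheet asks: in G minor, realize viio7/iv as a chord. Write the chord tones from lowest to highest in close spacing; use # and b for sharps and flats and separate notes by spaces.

viio7/iv is a secondary leading-tone chord. The target iv is C in G minor; the applied chord is rooted a semitone below, on B.
Building a fully diminished seventh chord on B gives B-D-F-Ab.

B D F Ab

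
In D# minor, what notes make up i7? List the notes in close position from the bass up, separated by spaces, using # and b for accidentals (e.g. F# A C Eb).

D# F# A# C#

The numeral's case and figure indicate a minor seventh chord. In D# minor its root, the tonic, is D#.
Stacking thirds from D# gives D#-F#-A#-C#.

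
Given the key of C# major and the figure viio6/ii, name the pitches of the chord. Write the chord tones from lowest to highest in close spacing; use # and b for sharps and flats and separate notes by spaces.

E# G# C##

The slash marks an applied leading-tone chord: viio of ii. In C# major, ii is D#, so the leading tone to it is C##, a half step below.
Building a diminished triad on C## gives C##-E#-G#.
With the 6 figure the chord is in first inversion; from the bass E# upward in close position it reads E#-G#-C##.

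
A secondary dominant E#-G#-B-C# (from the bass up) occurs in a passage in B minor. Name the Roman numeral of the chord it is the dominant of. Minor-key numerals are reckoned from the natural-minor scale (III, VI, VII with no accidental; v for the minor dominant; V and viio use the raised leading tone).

V

The chord is a dominant seventh chord on C#.
A dominant resolves down a perfect fifth: C# → F#. In B minor, F# is scale degree 5, i.e. V.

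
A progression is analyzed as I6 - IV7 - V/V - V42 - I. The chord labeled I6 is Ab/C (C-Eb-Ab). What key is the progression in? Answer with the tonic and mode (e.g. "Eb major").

Ab major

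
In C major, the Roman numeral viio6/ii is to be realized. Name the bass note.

The applied chord viio6/ii is rooted on C#: C#-E-G.
The figure 6 means first inversion — the third is in the bass.

E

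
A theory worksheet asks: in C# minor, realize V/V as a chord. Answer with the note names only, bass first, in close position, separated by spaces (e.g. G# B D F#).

The slash means an applied dominant: we want the dominant of V. In C# minor, V is G# major, and its dominant is built on D#.
Building a major triad on D# gives D#-F##-A#.

D# F## A#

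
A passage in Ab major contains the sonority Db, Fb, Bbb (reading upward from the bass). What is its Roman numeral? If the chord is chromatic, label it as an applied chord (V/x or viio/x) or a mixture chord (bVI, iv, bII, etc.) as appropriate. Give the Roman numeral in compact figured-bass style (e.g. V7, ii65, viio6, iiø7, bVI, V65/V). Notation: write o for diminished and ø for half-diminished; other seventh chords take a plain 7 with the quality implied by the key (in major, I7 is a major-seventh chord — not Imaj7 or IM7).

Stacked in thirds the chord is Bbb-Db-Fb: a major triad on Bbb.
Bbb is the lowered second degree of Ab major (diatonic 2 would be Bb). This is the Neapolitan sixth — a major triad on the lowered second degree, here in its customary first inversion.
With Db in the bass the chord is in first inversion, so the figured bass is 6.

bII6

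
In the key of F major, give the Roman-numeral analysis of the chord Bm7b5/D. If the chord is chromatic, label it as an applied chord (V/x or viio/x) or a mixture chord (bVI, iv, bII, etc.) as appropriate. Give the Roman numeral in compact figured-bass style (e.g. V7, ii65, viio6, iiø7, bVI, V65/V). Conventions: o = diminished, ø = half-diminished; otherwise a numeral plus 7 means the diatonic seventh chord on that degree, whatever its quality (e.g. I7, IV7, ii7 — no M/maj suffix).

viiø65/V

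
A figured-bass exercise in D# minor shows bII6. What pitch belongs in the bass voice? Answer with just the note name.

G#

bII in D# minor has root E; the chord is E-G#-B.
The figure 6 means first inversion — the third is in the bass.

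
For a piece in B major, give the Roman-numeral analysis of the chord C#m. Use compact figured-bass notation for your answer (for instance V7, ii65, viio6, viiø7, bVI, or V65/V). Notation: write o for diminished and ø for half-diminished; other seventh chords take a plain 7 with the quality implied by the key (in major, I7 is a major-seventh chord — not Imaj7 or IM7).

ii

The pitches C#-E-G# form a minor triad rooted on C#.
C# is scale degree 2 in B major, and a minor triad on that degree is written ii.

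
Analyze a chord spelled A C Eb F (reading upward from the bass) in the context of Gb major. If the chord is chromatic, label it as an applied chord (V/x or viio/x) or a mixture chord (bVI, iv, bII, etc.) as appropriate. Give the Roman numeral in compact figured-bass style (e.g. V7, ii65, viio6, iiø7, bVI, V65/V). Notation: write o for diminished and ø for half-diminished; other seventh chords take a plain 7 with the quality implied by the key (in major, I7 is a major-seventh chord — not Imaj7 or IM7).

V65/iii

The pitches F-A-C-Eb form a dominant seventh chord rooted on F.
F is not a diatonic chord root with this quality in Gb major, but it lies a perfect fifth above Bb (iii), so the chord functions as an applied dominant of iii.
With A in the bass the chord is in first inversion, so the figured bass is 65.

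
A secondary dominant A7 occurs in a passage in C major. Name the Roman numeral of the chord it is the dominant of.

ii

The chord is a dominant seventh chord on A.
A dominant resolves down a perfect fifth: A → D. In C major, D is scale degree 2, i.e. ii.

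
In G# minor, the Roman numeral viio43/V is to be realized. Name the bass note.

G#

The applied chord viio43/V is rooted on C##: C##-E#-G#-B.
The figure 43 means second inversion — the fifth is in the bass.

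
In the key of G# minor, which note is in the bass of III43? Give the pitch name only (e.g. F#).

III in G# minor has root B; the chord is B-D#-F#-A#.
The figure 43 means second inversion — the fifth is in the bass.

F#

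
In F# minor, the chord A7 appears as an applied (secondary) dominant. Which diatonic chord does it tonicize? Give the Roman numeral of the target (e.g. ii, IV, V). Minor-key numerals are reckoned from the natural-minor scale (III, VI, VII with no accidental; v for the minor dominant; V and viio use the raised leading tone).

VI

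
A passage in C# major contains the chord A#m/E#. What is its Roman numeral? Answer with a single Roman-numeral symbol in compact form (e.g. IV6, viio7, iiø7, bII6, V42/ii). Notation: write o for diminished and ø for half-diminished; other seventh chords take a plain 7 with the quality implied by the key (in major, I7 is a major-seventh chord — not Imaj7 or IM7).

vi64

The pitches A#-C#-E# form a minor triad rooted on A#.
In C# major, A# is the submediant; the diatonic minor triad there is vi.
With E# in the bass the chord is in second inversion, so the figured bass is 64.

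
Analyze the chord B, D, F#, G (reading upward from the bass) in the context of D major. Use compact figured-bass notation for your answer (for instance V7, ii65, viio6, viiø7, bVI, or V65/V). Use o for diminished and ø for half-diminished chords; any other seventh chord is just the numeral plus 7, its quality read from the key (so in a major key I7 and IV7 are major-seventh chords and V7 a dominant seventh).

Stacked in thirds the chord is G-B-D-F#: a major seventh chord on G.
In D major, G is the subdominant; the diatonic major seventh chord there is IV7.
With B in the bass the chord is in first inversion, so the figured bass is 65.

IV65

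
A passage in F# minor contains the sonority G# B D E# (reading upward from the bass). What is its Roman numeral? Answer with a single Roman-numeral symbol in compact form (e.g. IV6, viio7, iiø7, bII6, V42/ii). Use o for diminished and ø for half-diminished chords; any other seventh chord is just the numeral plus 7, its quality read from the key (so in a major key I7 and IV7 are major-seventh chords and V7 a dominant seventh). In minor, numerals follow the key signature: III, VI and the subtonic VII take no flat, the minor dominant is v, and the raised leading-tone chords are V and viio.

viio65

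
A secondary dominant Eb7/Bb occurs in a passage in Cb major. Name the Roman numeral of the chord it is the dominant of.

vi

The chord is a dominant seventh chord on Eb.
A dominant resolves down a perfect fifth: Eb → Ab. In Cb major, Ab is scale degree 6, i.e. vi.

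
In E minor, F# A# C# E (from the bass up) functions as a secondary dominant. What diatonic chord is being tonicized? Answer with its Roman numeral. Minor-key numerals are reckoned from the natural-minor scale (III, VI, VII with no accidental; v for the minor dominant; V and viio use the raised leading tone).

V

The chord is a dominant seventh chord on F#.
A dominant resolves down a perfect fifth: F# → B. In E minor, B is scale degree 5, i.e. V.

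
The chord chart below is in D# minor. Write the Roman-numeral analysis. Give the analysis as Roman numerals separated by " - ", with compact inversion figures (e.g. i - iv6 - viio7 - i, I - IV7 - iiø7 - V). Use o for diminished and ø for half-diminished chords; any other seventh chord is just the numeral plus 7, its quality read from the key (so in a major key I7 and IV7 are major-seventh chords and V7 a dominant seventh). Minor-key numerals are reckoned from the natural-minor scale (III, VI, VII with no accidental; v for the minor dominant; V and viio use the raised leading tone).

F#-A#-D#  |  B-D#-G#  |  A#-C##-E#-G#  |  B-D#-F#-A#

i6 - iv6 - V7 - VI7

F#-A#-D# has root D#, degree 1 in D# minor, so i6.
B-D#-G# has root G#, degree 4 in D# minor, so iv6.
A#-C##-E#-G#: root A# is the dominant; dominant seventh chord there is V7.
B-D#-F#-A#: major seventh chord on B = scale degree 6 → VI7.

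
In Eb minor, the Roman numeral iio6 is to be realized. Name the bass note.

iio in Eb minor has root F; the chord is F-Ab-Cb.
The figure 6 means first inversion — the third is in the bass.

Ab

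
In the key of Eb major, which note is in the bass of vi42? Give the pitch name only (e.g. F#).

Bb

vi in Eb major has root C; the chord is C-Eb-G-Bb.
The figure 42 means third inversion — the seventh is in the bass.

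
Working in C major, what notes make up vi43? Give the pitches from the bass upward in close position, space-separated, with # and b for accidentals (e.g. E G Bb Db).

E G A C

The numeral's case and figure indicate a minor seventh chord. In C major its root, the sixth degree, is A.
Stacking thirds from A gives A-C-E-G.
With the 43 figure the chord is in second inversion; from the bass E upward in close position it reads E-G-A-C.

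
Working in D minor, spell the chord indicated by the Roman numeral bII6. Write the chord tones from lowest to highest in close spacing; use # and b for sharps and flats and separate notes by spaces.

Scale degree 2 in D minor is E; lowering it a half step gives Eb. bII6 is the Neapolitan sixth — a major triad on the lowered second degree, here in its customary first inversion.
So the chord is Eb-G-Bb, a major triad.
With the 6 figure the chord is in first inversion; from the bass G upward in close position it reads G-Bb-Eb.

G Bb Eb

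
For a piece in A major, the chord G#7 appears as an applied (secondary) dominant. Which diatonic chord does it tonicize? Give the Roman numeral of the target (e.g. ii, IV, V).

iii

The chord is a dominant seventh chord on G#.
A dominant resolves down a perfect fifth: G# → C#. In A major, C# is scale degree 3, i.e. iii.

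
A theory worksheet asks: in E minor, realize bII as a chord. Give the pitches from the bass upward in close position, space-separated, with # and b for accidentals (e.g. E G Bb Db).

F A C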